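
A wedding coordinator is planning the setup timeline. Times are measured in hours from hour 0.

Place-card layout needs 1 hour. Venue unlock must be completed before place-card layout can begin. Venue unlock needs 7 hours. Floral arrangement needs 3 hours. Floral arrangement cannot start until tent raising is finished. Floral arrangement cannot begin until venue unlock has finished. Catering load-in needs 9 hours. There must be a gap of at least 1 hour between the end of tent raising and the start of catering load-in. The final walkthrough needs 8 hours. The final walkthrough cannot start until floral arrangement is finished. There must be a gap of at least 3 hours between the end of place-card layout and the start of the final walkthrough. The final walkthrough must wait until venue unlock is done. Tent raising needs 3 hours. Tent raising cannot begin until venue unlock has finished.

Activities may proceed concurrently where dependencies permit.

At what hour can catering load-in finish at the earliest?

Venue unlock can start immediately at hour 0; it finishes at hour 7.
After venue unlock (finishes hour 7), tent raising can start at hour 7 and finishes at hour 10.
After tent raising (finishes hour 10, plus 1-hour gap → hour 11), catering load-in can start at hour 11 and finishes at hour 20.

20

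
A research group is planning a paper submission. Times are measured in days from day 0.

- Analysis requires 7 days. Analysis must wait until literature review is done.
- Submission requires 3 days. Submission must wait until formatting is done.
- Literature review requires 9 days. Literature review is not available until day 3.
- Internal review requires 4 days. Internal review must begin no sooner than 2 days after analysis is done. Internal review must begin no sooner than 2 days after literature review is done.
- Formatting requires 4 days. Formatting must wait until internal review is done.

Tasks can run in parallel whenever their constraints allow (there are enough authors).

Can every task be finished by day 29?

No

Literature review waits on its own release at day 3, so it starts at day 3 and finishes at 3 + 9 = day 12.
Analysis cannot begin until literature review (finishes day 12). It runs from day 12 to 12 + 7 = day 19.
Internal review needs all of analysis (finishes day 19, plus 2-day gap → day 21); literature review (finishes day 12, plus 2-day gap → day 14). That puts its earliest start at day 21; it finishes at 21 + 4 = day 25.
After internal review (finishes day 25), formatting can start at day 25 and finishes at day 29.
Submission waits on formatting (finishes day 29), so it starts at day 29 and finishes at 29 + 3 = day 32.
The earliest everything can be done is day 32, which is after the deadline of 29, so it is not possible.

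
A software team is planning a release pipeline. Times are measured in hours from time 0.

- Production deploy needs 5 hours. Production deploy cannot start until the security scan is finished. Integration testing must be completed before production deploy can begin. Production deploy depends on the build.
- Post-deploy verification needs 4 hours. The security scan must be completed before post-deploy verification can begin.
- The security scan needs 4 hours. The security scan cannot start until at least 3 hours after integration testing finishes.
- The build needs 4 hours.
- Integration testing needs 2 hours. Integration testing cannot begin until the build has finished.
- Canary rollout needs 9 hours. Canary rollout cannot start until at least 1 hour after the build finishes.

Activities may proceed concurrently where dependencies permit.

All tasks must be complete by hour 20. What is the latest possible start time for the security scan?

11

Nothing follows production deploy; the deadline of hour 20 is its only limit. It must start by 20 − 5 = hour 15.
Post-deploy verification has no dependents, so it just needs to finish by hour 20. Starting by 20 − 4 = hour 16 achieves that.
The security scan feeds production deploy (must start by hour 15); post-deploy verification (must start by hour 16). Taking the minimum, the security scan must finish by hour 15 and start by 15 − 4 = hour 11.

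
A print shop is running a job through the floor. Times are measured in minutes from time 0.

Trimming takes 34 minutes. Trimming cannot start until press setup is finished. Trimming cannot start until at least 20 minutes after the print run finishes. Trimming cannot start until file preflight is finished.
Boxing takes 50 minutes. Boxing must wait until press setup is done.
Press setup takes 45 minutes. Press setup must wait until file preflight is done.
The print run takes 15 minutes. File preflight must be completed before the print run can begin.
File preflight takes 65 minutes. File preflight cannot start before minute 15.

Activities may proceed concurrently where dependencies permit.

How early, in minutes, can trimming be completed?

159

File preflight cannot begin until its own release at minute 15. It runs from minute 15 to 15 + 65 = minute 80.
After file preflight (finishes minute 80), the print run can start at minute 80 and finishes at minute 95.
Press setup cannot begin until file preflight (finishes minute 80). It runs from minute 80 to 80 + 45 = minute 125.
For trimming: press setup (finishes minute 125); the print run (finishes minute 95, plus 20-minute gap → minute 115); file preflight (finishes minute 80). Taking the maximum gives a start of minute 125, and it finishes at 125 + 34 = minute 159.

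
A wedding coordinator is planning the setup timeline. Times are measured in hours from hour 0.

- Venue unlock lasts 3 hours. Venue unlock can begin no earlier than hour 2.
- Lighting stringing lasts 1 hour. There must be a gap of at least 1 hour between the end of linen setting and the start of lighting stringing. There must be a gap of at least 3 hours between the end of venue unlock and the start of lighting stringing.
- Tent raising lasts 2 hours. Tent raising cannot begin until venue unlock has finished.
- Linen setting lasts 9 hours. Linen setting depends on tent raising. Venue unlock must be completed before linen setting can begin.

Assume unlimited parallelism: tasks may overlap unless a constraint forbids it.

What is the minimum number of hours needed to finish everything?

Venue unlock cannot begin until its own release at hour 2. It runs from hour 2 to 2 + 3 = hour 5.
Tent raising cannot begin until venue unlock (finishes hour 5). It runs from hour 5 to 5 + 2 = hour 7.
Linen setting has to wait for tent raising (finishes hour 7); venue unlock (finishes hour 5). The latest of these is hour 7, so linen setting runs hour 7 to 7 + 9 = hour 16.
Lighting stringing cannot start until linen setting (finishes hour 16, plus 1-hour gap → hour 17); venue unlock (finishes hour 5, plus 3-hour gap → hour 8). The controlling bound is hour 17, so lighting stringing finishes at 17 + 1 = hour 18.
All tasks are finished once the last one completes. Finish times: Venue unlock at 5, Tent raising at 7, Linen setting at 16, Lighting stringing at 18. The latest is hour 18.

18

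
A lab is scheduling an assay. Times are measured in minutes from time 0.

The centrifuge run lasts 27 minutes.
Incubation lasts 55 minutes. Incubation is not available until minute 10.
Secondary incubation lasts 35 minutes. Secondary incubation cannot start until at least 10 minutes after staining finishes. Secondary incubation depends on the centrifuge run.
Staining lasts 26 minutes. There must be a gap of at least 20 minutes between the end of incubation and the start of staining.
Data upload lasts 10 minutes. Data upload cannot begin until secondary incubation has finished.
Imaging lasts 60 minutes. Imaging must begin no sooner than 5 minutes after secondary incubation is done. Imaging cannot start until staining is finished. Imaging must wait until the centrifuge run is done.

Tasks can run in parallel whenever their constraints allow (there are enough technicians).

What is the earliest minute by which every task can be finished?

The centrifuge run has no prerequisites, so it starts at minute 0 and finishes at minute 27.
Incubation cannot begin until its own release at minute 10. It runs from minute 10 to 10 + 55 = minute 65.
Staining waits on incubation (finishes minute 65, plus 20-minute gap → minute 85), so it starts at minute 85 and finishes at 85 + 26 = minute 111.
Secondary incubation needs all of staining (finishes minute 111, plus 10-minute gap → minute 121); the centrifuge run (finishes minute 27). That puts its earliest start at minute 121; it finishes at 121 + 35 = minute 156.
After secondary incubation (finishes minute 156), data upload can start at minute 156 and finishes at minute 166.
Imaging has to wait for secondary incubation (finishes minute 156, plus 5-minute gap → minute 161); staining (finishes minute 111); the centrifuge run (finishes minute 27). The latest of these is minute 161, so imaging runs minute 161 to 161 + 60 = minute 221.
All tasks are finished once the last one completes. Finish times: Incubation at 65, The centrifuge run at 27, Staining at 111, Secondary incubation at 156, Imaging at 221, Data upload at 166. The latest is minute 221.

221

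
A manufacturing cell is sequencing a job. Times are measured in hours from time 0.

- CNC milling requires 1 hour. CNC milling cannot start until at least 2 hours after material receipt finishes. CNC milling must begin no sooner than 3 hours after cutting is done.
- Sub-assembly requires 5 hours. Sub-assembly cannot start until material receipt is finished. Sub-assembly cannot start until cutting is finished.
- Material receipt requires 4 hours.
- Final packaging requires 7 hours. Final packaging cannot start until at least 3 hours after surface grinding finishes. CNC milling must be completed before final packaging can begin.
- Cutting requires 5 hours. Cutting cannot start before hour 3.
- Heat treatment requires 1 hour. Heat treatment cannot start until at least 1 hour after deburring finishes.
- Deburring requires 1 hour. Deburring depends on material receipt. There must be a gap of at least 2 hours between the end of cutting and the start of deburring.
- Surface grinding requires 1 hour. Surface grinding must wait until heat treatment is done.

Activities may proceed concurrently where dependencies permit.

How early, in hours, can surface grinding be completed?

14

After its own release at hour 3, cutting can start at hour 3 and finishes at hour 8.
Material receipt can start immediately at hour 0; it finishes at hour 4.
Deburring needs all of material receipt (finishes hour 4); cutting (finishes hour 8, plus 2-hour gap → hour 10). That puts its earliest start at hour 10; it finishes at 10 + 1 = hour 11.
After deburring (finishes hour 11, plus 1-hour gap → hour 12), heat treatment can start at hour 12 and finishes at hour 13.
Surface grinding waits on heat treatment (finishes hour 13), so it starts at hour 13 and finishes at 13 + 1 = hour 14.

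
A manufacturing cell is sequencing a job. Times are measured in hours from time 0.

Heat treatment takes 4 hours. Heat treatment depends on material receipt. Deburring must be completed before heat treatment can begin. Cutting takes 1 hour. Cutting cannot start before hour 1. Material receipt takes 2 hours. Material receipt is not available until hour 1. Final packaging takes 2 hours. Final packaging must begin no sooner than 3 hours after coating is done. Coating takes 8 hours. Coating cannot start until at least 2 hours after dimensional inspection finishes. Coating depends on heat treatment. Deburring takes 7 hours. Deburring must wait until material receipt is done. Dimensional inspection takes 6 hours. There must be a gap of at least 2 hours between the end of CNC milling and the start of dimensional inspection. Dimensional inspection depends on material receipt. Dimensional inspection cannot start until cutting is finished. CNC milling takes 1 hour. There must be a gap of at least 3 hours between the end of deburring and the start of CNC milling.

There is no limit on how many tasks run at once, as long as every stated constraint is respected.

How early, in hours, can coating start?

Cutting cannot begin until its own release at hour 1. It runs from hour 1 to 1 + 1 = hour 2.
After its own release at hour 1, material receipt can start at hour 1 and finishes at hour 3.
After material receipt (finishes hour 3), deburring can start at hour 3 and finishes at hour 10.
Heat treatment cannot start until material receipt (finishes hour 3); deburring (finishes hour 10). The controlling bound is hour 10, so heat treatment finishes at 10 + 4 = hour 14.
CNC milling waits on deburring (finishes hour 10, plus 3-hour gap → hour 13), so it starts at hour 13 and finishes at 13 + 1 = hour 14.
Dimensional inspection cannot start until CNC milling (finishes hour 14, plus 2-hour gap → hour 16); material receipt (finishes hour 3); cutting (finishes hour 2). The controlling bound is hour 16, so dimensional inspection finishes at 16 + 6 = hour 22.
Coating waits on dimensional inspection (finishes hour 22, plus 2-hour gap → hour 24); heat treatment (finishes hour 14). The latest of these is hour 24, which is the earliest coating can start.

24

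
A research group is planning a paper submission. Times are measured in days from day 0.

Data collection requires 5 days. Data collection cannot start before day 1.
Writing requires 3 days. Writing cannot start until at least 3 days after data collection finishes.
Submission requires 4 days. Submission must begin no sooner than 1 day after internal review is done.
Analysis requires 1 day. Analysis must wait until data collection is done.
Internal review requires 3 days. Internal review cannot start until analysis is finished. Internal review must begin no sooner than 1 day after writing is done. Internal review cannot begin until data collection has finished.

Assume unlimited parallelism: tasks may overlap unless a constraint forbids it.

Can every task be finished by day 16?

No

After its own release at day 1, data collection can start at day 1 and finishes at day 6.
Writing cannot begin until data collection (finishes day 6, plus 3-day gap → day 9). It runs from day 9 to 9 + 3 = day 12.
After data collection (finishes day 6), analysis can start at day 6 and finishes at day 7.
Internal review needs all of analysis (finishes day 7); writing (finishes day 12, plus 1-day gap → day 13); data collection (finishes day 6). That puts its earliest start at day 13; it finishes at 13 + 3 = day 16.
Submission cannot begin until internal review (finishes day 16, plus 1-day gap → day 17). It runs from day 17 to 17 + 4 = day 21.
The earliest everything can be done is day 21, which is after the deadline of 16, so it is not possible.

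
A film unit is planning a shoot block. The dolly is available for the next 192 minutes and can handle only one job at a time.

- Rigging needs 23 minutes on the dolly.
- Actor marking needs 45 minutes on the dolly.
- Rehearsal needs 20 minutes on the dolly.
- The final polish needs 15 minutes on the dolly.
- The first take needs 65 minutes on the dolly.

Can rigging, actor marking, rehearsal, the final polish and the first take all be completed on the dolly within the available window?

Running back to back, the jobs need 23 + 45 + 20 + 15 + 65 = 168 minutes on the dolly.
Since 168 ≤ 192, they fit within the window.

Yes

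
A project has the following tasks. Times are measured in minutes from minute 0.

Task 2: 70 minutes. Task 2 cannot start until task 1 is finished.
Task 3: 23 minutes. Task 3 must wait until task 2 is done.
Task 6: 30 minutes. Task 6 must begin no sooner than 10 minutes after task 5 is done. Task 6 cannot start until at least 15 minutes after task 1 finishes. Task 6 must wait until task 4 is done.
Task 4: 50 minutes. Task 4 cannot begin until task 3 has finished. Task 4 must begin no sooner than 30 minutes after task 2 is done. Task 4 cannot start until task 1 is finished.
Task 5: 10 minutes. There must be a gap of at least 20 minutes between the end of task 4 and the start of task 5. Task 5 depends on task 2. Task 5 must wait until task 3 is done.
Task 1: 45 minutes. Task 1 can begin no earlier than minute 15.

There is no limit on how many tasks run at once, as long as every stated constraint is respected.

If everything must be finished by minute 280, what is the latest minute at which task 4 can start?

160

To finish by minute 280, task 6 (duration 30) must start no later than minute 250.
Task 5 has to be done before task 6 (must start by minute 250, minus 10-minute gap → minute 240). That means finishing by minute 240, i.e. starting by 240 − 10 = minute 230.
Task 4 has several dependents: task 5 (must start by minute 230, minus 20-minute gap → minute 210); task 6 (must start by minute 250). The earliest of those limits is minute 210, so task 4 must start by 210 − 50 = minute 160.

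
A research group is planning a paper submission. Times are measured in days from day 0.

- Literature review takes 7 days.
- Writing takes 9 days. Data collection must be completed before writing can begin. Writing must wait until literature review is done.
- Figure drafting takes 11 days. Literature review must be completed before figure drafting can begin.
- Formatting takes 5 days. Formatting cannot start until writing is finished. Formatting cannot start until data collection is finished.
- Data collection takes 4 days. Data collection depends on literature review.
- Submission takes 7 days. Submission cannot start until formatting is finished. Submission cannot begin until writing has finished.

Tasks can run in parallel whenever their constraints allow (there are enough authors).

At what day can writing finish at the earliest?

20

Literature review has no prerequisites, so it starts at day 0 and finishes at day 7.
Data collection cannot begin until literature review (finishes day 7). It runs from day 7 to 7 + 4 = day 11.
For writing: data collection (finishes day 11); literature review (finishes day 7). Taking the maximum gives a start of day 11, and it finishes at 11 + 9 = day 20.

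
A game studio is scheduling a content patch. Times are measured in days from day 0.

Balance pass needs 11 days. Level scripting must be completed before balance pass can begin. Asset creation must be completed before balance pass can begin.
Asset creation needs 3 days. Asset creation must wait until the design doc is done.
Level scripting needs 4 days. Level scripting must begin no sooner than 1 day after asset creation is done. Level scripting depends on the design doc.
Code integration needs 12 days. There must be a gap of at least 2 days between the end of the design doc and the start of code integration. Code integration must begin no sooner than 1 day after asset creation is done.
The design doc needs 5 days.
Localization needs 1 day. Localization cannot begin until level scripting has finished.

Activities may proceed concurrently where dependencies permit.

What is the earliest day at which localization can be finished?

Nothing blocks the design doc, so it runs from day 0 to day 5.
Asset creation waits on the design doc (finishes day 5), so it starts at day 5 and finishes at 5 + 3 = day 8.
Level scripting has to wait for asset creation (finishes day 8, plus 1-day gap → day 9); the design doc (finishes day 5). The latest of these is day 9, so level scripting runs day 9 to 9 + 4 = day 13.
After level scripting (finishes day 13), localization can start at day 13 and finishes at day 14.

14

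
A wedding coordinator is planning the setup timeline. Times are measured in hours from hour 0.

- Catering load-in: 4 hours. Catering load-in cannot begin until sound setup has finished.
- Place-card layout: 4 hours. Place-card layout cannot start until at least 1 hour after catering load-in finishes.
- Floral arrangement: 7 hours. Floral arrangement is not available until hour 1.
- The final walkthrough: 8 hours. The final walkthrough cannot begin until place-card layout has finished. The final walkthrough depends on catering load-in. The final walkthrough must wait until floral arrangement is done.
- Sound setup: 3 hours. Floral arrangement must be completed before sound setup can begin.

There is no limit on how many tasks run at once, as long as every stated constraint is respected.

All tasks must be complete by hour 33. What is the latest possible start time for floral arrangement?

To finish by hour 33, the final walkthrough (duration 8) must start no later than hour 25.
Place-card layout feeds into the final walkthrough (must start by hour 25); so place-card layout must finish by hour 25 and therefore start by hour 21.
Catering load-in has several dependents: place-card layout (must start by hour 21, minus 1-hour gap → hour 20); the final walkthrough (must start by hour 25). The earliest of those limits is hour 20, so catering load-in must start by 20 − 4 = hour 16.
Sound setup must finish before catering load-in (must start by hour 16). With a 3-hour duration, sound setup must start by 16 − 3 = hour 13.
Floral arrangement must finish in time for sound setup (must start by hour 13); the final walkthrough (must start by hour 25). The tightest is hour 13, so floral arrangement must start by 13 − 7 = hour 6.

6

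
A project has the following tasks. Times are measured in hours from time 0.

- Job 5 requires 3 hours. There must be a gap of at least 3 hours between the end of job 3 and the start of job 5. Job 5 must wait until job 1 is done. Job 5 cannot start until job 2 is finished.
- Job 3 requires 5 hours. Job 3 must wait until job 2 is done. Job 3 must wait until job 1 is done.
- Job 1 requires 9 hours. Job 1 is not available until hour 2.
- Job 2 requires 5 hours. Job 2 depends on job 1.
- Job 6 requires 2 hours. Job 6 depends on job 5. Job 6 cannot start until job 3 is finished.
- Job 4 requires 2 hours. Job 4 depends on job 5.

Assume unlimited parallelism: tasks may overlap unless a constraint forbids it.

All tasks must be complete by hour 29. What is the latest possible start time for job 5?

Job 4 has no dependents, so it just needs to finish by hour 29. Starting by 29 − 2 = hour 27 achieves that.
Nothing follows job 6; the deadline of hour 29 is its only limit. It must start by 29 − 2 = hour 27.
Job 5 must finish in time for job 4 (must start by hour 27); job 6 (must start by hour 27). The tightest is hour 27, so job 5 must start by 27 − 3 = hour 24.

24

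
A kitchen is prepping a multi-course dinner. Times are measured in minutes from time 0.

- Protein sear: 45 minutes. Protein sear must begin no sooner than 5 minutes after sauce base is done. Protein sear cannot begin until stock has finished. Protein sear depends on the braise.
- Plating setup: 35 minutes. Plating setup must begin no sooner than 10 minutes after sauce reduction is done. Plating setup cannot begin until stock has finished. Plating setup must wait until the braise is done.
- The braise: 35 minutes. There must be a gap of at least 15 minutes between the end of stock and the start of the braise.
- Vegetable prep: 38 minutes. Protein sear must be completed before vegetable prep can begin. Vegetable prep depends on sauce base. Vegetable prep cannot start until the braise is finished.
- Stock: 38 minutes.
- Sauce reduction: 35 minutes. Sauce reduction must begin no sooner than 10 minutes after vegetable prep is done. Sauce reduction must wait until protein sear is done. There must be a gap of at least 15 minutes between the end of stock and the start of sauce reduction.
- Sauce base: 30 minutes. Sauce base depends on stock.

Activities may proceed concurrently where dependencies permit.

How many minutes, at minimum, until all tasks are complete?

Stock has no prerequisites, so it starts at minute 0 and finishes at minute 38.
The braise cannot begin until stock (finishes minute 38, plus 15-minute gap → minute 53). It runs from minute 53 to 53 + 35 = minute 88.
After stock (finishes minute 38), sauce base can start at minute 38 and finishes at minute 68.
Protein sear needs all of sauce base (finishes minute 68, plus 5-minute gap → minute 73); stock (finishes minute 38); the braise (finishes minute 88). That puts its earliest start at minute 88; it finishes at 88 + 45 = minute 133.
For vegetable prep: protein sear (finishes minute 133); sauce base (finishes minute 68); the braise (finishes minute 88). Taking the maximum gives a start of minute 133, and it finishes at 133 + 38 = minute 171.
Sauce reduction needs all of vegetable prep (finishes minute 171, plus 10-minute gap → minute 181); protein sear (finishes minute 133); stock (finishes minute 38, plus 15-minute gap → minute 53). That puts its earliest start at minute 181; it finishes at 181 + 35 = minute 216.
Plating setup cannot start until sauce reduction (finishes minute 216, plus 10-minute gap → minute 226); stock (finishes minute 38); the braise (finishes minute 88). The controlling bound is minute 226, so plating setup finishes at 226 + 35 = minute 261.
All tasks are finished once the last one completes. Finish times: Stock at 38, Sauce base at 68, The braise at 88, Protein sear at 133, Vegetable prep at 171, Sauce reduction at 216, Plating setup at 261. The latest is minute 261.

261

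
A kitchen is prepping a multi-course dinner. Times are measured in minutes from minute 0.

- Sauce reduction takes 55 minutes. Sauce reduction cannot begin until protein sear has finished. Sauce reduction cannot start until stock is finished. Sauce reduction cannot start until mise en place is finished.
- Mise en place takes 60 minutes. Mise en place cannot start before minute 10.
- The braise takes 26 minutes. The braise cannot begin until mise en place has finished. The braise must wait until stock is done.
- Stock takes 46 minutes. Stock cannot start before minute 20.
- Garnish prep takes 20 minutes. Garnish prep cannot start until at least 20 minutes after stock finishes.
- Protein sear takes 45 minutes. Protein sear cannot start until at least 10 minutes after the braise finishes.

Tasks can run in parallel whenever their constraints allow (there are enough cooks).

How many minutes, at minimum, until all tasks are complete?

Stock cannot begin until its own release at minute 20. It runs from minute 20 to 20 + 46 = minute 66.
Garnish prep waits on stock (finishes minute 66, plus 20-minute gap → minute 86), so it starts at minute 86 and finishes at 86 + 20 = minute 106.
Mise en place waits on its own release at minute 10, so it starts at minute 10 and finishes at 10 + 60 = minute 70.
The braise needs all of mise en place (finishes minute 70); stock (finishes minute 66). That puts its earliest start at minute 70; it finishes at 70 + 26 = minute 96.
Protein sear waits on the braise (finishes minute 96, plus 10-minute gap → minute 106), so it starts at minute 106 and finishes at 106 + 45 = minute 151.
For sauce reduction: protein sear (finishes minute 151); stock (finishes minute 66); mise en place (finishes minute 70). Taking the maximum gives a start of minute 151, and it finishes at 151 + 55 = minute 206.
All tasks are finished once the last one completes. Finish times: Mise en place at 70, Stock at 66, The braise at 96, Protein sear at 151, Sauce reduction at 206, Garnish prep at 106. The latest is minute 206.

206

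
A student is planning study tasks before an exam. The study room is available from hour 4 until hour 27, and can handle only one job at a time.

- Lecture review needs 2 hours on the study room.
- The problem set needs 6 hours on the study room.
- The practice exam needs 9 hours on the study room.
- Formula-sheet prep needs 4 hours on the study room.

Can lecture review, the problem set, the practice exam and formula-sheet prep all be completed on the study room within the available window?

The study room window is 27 − 4 = 23 hours.
Running back to back, the jobs need 2 + 6 + 9 + 4 = 21 hours on the study room.
Since 21 ≤ 23, they fit within the window.

Yes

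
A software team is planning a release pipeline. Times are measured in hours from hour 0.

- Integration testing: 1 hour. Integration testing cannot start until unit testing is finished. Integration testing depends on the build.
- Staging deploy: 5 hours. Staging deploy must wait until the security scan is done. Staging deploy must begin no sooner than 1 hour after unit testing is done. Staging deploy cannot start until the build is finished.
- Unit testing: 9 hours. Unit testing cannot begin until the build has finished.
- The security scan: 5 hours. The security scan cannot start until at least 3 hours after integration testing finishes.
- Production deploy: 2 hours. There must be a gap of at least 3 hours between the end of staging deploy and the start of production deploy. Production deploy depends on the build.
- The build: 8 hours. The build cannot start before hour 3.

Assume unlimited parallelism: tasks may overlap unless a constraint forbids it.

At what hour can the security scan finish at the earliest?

29

After its own release at hour 3, the build can start at hour 3 and finishes at hour 11.
After the build (finishes hour 11), unit testing can start at hour 11 and finishes at hour 20.
Integration testing needs all of unit testing (finishes hour 20); the build (finishes hour 11). That puts its earliest start at hour 20; it finishes at 20 + 1 = hour 21.
The security scan waits on integration testing (finishes hour 21, plus 3-hour gap → hour 24), so it starts at hour 24 and finishes at 24 + 5 = hour 29.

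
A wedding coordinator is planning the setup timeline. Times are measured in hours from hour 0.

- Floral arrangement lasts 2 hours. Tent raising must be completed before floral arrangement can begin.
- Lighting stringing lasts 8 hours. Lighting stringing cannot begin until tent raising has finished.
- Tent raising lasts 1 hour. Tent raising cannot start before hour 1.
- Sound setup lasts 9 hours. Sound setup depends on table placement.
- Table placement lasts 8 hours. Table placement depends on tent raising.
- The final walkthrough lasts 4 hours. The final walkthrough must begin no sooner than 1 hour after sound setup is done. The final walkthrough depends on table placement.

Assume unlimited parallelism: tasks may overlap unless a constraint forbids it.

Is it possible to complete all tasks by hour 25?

Yes

Tent raising cannot begin until its own release at hour 1. It runs from hour 1 to 1 + 1 = hour 2.
Lighting stringing waits on tent raising (finishes hour 2), so it starts at hour 2 and finishes at 2 + 8 = hour 10.
After tent raising (finishes hour 2), floral arrangement can start at hour 2 and finishes at hour 4.
Table placement cannot begin until tent raising (finishes hour 2). It runs from hour 2 to 2 + 8 = hour 10.
Sound setup cannot begin until table placement (finishes hour 10). It runs from hour 10 to 10 + 9 = hour 19.
For the final walkthrough: sound setup (finishes hour 19, plus 1-hour gap → hour 20); table placement (finishes hour 10). Taking the maximum gives a start of hour 20, and it finishes at 20 + 4 = hour 24.
Every task is finished by hour 24, which is no later than the deadline of 25, so the schedule is feasible.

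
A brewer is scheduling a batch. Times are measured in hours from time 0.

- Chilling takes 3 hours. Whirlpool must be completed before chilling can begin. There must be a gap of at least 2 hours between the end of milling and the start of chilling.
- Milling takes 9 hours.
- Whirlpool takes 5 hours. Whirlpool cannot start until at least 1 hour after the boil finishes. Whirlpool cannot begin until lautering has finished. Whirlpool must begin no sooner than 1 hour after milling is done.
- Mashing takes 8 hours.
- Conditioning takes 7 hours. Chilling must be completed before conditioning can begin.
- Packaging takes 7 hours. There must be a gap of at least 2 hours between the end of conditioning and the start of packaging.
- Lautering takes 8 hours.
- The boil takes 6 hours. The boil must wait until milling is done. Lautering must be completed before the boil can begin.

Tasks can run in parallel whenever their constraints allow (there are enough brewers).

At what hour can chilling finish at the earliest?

Lautering can start immediately at hour 0; it finishes at hour 8.
Nothing blocks milling, so it runs from hour 0 to hour 9.
For the boil: milling (finishes hour 9); lautering (finishes hour 8). Taking the maximum gives a start of hour 9, and it finishes at 9 + 6 = hour 15.
For whirlpool: the boil (finishes hour 15, plus 1-hour gap → hour 16); lautering (finishes hour 8); milling (finishes hour 9, plus 1-hour gap → hour 10). Taking the maximum gives a start of hour 16, and it finishes at 16 + 5 = hour 21.
For chilling: whirlpool (finishes hour 21); milling (finishes hour 9, plus 2-hour gap → hour 11). Taking the maximum gives a start of hour 21, and it finishes at 21 + 3 = hour 24.

24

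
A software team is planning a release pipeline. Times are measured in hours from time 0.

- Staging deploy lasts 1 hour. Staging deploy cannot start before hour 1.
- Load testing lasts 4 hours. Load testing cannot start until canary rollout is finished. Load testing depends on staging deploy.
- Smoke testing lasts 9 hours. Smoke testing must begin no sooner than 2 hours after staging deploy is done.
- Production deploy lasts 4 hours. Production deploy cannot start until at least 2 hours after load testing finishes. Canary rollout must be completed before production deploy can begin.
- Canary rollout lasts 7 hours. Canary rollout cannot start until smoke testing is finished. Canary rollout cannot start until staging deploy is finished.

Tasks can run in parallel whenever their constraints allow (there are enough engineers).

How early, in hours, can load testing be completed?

24

Staging deploy cannot begin until its own release at hour 1. It runs from hour 1 to 1 + 1 = hour 2.
Smoke testing waits on staging deploy (finishes hour 2, plus 2-hour gap → hour 4), so it starts at hour 4 and finishes at 4 + 9 = hour 13.
Canary rollout needs all of smoke testing (finishes hour 13); staging deploy (finishes hour 2). That puts its earliest start at hour 13; it finishes at 13 + 7 = hour 20.
For load testing: canary rollout (finishes hour 20); staging deploy (finishes hour 2). Taking the maximum gives a start of hour 20, and it finishes at 20 + 4 = hour 24.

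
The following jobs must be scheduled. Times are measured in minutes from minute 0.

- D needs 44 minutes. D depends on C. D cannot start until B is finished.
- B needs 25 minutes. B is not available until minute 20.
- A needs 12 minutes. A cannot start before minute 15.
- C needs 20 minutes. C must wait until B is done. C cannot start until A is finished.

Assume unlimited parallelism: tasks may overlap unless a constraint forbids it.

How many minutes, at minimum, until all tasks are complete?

109

After its own release at minute 20, B can start at minute 20 and finishes at minute 45.
After its own release at minute 15, A can start at minute 15 and finishes at minute 27.
For C: B (finishes minute 45); A (finishes minute 27). Taking the maximum gives a start of minute 45, and it finishes at 45 + 20 = minute 65.
D cannot start until C (finishes minute 65); B (finishes minute 45). The controlling bound is minute 65, so D finishes at 65 + 44 = minute 109.
All tasks are finished once the last one completes. Finish times: A at 27, B at 45, C at 65, D at 109. The latest is minute 109.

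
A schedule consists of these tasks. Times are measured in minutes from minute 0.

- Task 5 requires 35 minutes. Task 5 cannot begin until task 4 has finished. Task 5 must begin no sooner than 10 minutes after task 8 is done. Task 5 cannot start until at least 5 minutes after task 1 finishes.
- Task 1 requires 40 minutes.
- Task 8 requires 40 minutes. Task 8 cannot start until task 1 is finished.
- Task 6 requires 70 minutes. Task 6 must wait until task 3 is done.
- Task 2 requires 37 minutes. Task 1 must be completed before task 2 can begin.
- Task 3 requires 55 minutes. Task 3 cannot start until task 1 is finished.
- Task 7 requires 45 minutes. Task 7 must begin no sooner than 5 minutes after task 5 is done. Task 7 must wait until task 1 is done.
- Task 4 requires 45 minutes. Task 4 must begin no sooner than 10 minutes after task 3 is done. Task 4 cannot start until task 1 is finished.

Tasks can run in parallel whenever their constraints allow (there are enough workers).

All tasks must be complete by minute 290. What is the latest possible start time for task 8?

155

Task 7 must finish by minute 290; it takes 45 minutes, so it must start by 290 − 45 = minute 245.
Task 5 has to be done before task 7 (must start by minute 245, minus 5-minute gap → minute 240). That means finishing by minute 240, i.e. starting by 240 − 35 = minute 205.
Task 8 feeds into task 5 (must start by minute 205, minus 10-minute gap → minute 195); so task 8 must finish by minute 195 and therefore start by minute 155.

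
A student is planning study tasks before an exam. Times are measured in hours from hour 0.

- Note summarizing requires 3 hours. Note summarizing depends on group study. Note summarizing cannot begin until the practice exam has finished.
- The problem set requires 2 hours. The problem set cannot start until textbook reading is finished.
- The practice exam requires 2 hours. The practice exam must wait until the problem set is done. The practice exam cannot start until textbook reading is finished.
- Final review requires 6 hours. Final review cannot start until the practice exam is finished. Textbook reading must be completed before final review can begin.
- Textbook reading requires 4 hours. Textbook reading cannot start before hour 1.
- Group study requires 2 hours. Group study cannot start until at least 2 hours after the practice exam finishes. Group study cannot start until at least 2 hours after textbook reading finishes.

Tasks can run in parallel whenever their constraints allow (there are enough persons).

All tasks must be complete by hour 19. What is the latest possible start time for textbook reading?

4

Nothing follows note summarizing; the deadline of hour 19 is its only limit. It must start by 19 − 3 = hour 16.
Group study must finish before note summarizing (must start by hour 16). With a 2-hour duration, group study must start by 16 − 2 = hour 14.
Final review has no dependents, so it just needs to finish by hour 19. Starting by 19 − 6 = hour 13 achieves that.
The practice exam has several dependents: group study (must start by hour 14, minus 2-hour gap → hour 12); note summarizing (must start by hour 16); final review (must start by hour 13). The earliest of those limits is hour 12, so the practice exam must start by 12 − 2 = hour 10.
The problem set feeds into the practice exam (must start by hour 10); so the problem set must finish by hour 10 and therefore start by hour 8.
Textbook reading must finish in time for the problem set (must start by hour 8); the practice exam (must start by hour 10); group study (must start by hour 14, minus 2-hour gap → hour 12); final review (must start by hour 13). The tightest is hour 8, so textbook reading must start by 8 − 4 = hour 4.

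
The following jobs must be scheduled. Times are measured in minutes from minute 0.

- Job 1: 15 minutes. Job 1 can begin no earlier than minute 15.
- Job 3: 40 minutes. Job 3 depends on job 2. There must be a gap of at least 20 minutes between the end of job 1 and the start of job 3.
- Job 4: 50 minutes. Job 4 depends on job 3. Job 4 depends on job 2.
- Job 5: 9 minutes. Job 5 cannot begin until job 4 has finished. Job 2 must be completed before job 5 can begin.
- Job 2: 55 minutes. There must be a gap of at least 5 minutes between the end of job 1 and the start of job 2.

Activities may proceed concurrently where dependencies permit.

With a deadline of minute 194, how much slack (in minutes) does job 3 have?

After its own release at minute 15, job 1 can start at minute 15 and finishes at minute 30.
Job 2 cannot begin until job 1 (finishes minute 30, plus 5-minute gap → minute 35). It runs from minute 35 to 35 + 55 = minute 90.
For job 3: job 2 (finishes minute 90); job 1 (finishes minute 30, plus 20-minute gap → minute 50). Taking the maximum gives a start of minute 90, and it finishes at 90 + 40 = minute 130.

Working backward from the deadline:
To finish by minute 194, job 5 (duration 9) must start no later than minute 185.
Job 4 has to be done before job 5 (must start by minute 185). That means finishing by minute 185, i.e. starting by 185 − 50 = minute 135.
Job 3 must finish before job 4 (must start by minute 135). With a 40-minute duration, job 3 must start by 135 − 40 = minute 95.
So job 3 can start as early as minute 90 and as late as minute 95, giving 95 − 90 = 5 minutes of slack.

5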